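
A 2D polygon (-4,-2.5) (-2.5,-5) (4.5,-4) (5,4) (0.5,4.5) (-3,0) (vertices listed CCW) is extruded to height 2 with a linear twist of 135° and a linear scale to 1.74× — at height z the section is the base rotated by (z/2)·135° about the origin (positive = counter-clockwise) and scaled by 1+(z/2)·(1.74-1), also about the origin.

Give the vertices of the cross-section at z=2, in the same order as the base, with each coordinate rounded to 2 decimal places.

t = z/height = 2/2 = 1
s = 1 + (scale-1)·z/height = 1 + (1.74-1)·2/2 = 1.740000
θ = twist·z/height = 135°·2/2 = 135.0000° = 2.356194 rad
cos θ = -0.707107, sin θ = 0.707107 (intermediates below are computed at full precision and shown rounded to 5 d.p.)
v1: (-4,-2.5) → rotate → (4.59619,-1.06066) → ×s → (7.99738,-1.84555) → (8.00,-1.85)
v2: (-2.5,-5) → rotate → (5.30330,1.76777) → ×s → (9.22774,3.07591) → (9.23,3.08)
v3: (4.5,-4) → rotate → (-0.35355,6.01041) → ×s → (-0.61518,10.45811) → (-0.62,10.46)
v4: (5,4) → rotate → (-6.36396,0.70711) → ×s → (-11.07329,1.23037) → (-11.07,1.23)
v5: (0.5,4.5) → rotate → (-3.53553,-2.82843) → ×s → (-6.15183,-4.92146) → (-6.15,-4.92)
v6: (-3,0) → rotate → (2.12132,-2.12132) → ×s → (3.69110,-3.69110) → (3.69,-3.69)

Cross-section at z=2: (8.00,-1.85) (9.23,3.08) (-0.62,10.46) (-11.07,1.23) (-6.15,-4.92) (3.69,-3.69)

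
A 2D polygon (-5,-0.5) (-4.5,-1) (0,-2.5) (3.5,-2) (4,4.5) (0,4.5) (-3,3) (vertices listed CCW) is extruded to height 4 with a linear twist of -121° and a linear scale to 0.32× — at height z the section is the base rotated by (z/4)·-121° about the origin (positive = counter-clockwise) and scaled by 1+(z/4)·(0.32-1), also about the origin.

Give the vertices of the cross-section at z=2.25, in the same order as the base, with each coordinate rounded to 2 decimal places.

Cross-section at z=2.25: (-1.44,2.75) (-1.61,2.35) (-1.43,-0.58) (-0.34,-2.47) (3.50,-1.25) (2.58,1.04) (1.03,2.41)

t = z/height = 2.25/4 = 0.5625
s = 1 + (scale-1)·z/height = 1 + (0.32-1)·2.25/4 = 0.617500
θ = twist·z/height = -121°·2.25/4 = -68.0625° = -1.187915 rad
cos θ = 0.373595, sin θ = -0.927592 (intermediates below are computed at full precision and shown rounded to 5 d.p.)
v1: (-5,-0.5) → rotate → (-2.33177,4.45116) → ×s → (-1.43987,2.74859) → (-1.44,2.75)
v2: (-4.5,-1) → rotate → (-2.60877,3.80057) → ×s → (-1.61092,2.34685) → (-1.61,2.35)
v3: (0,-2.5) → rotate → (-2.31898,-0.93399) → ×s → (-1.43197,-0.57674) → (-1.43,-0.58)
v4: (3.5,-2) → rotate → (-0.54760,-3.99376) → ×s → (-0.33814,-2.46615) → (-0.34,-2.47)
v5: (4,4.5) → rotate → (5.66854,-2.02919) → ×s → (3.50033,-1.25303) → (3.50,-1.25)
v6: (0,4.5) → rotate → (4.17416,1.68118) → ×s → (2.57755,1.03813) → (2.58,1.04)
v7: (-3,3) → rotate → (1.66199,3.90356) → ×s → (1.02628,2.41045) → (1.03,2.41)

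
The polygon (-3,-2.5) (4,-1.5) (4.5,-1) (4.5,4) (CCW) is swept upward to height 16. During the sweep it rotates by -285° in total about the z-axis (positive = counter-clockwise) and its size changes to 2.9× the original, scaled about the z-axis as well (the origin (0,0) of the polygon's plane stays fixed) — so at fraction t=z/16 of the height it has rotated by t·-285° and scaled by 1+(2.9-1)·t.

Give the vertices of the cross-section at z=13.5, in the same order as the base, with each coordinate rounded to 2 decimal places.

t = z/height = 13.5/16 = 0.84375
s = 1 + (scale-1)·z/height = 1 + (2.9-1)·13.5/16 = 2.603125
θ = twist·z/height = -285°·13.5/16 = -240.4688° = -4.196971 rad
cos θ = -0.492898, sin θ = 0.870087 (intermediates below are computed at full precision and shown rounded to 5 d.p.)
v1: (-3,-2.5) → rotate → (3.65391,-1.37802) → ×s → (9.51159,-3.58715) → (9.51,-3.59)
v2: (4,-1.5) → rotate → (-0.66646,4.21970) → ×s → (-1.73488,10.98439) → (-1.73,10.98)
v3: (4.5,-1) → rotate → (-1.34795,4.40829) → ×s → (-3.50890,11.47533) → (-3.51,11.48)
v4: (4.5,4) → rotate → (-5.69839,1.94380) → ×s → (-14.83362,5.05995) → (-14.83,5.06)

Cross-section at z=13.5: (9.51,-3.59) (-1.73,10.98) (-3.51,11.48) (-14.83,5.06)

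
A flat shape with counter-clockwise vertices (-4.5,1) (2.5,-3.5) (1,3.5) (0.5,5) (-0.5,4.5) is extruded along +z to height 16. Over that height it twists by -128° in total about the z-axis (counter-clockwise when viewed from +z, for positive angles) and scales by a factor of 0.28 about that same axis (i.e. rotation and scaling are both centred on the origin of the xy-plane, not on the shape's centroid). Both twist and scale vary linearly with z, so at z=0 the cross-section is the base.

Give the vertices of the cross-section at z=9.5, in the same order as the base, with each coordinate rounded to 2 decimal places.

Cross-section at z=9.5: (-0.07,2.64) (-1.60,-1.87) (2.08,-0.07) (2.85,0.41) (2.43,0.90)

t = z/height = 9.5/16 = 0.59375
s = 1 + (scale-1)·z/height = 1 + (0.28-1)·9.5/16 = 0.572500
θ = twist·z/height = -128°·9.5/16 = -76.0000° = -1.326450 rad
cos θ = 0.241922, sin θ = -0.970296 (intermediates below are computed at full precision and shown rounded to 5 d.p.)
v1: (-4.5,1) → rotate → (-0.11835,4.60825) → ×s → (-0.06776,2.63822) → (-0.07,2.64)
v2: (2.5,-3.5) → rotate → (-2.79123,-3.27247) → ×s → (-1.59798,-1.87349) → (-1.60,-1.87)
v3: (1,3.5) → rotate → (3.63796,-0.12357) → ×s → (2.08273,-0.07074) → (2.08,-0.07)
v4: (0.5,5) → rotate → (4.97244,0.72446) → ×s → (2.84672,0.41475) → (2.85,0.41)
v5: (-0.5,4.5) → rotate → (4.24537,1.57380) → ×s → (2.43047,0.90100) → (2.43,0.90)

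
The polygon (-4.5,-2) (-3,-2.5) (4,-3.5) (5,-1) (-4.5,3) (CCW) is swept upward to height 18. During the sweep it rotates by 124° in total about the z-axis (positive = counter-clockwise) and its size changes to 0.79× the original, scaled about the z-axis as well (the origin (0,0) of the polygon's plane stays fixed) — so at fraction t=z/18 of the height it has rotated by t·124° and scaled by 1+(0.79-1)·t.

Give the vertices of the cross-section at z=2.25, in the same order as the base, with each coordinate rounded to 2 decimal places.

Cross-section at z=2.25: (-3.70,-3.05) (-2.16,-3.13) (4.66,-2.24) (4.95,0.36) (-5.00,1.64)

t = z/height = 2.25/18 = 0.125
s = 1 + (scale-1)·z/height = 1 + (0.79-1)·2.25/18 = 0.973750
θ = twist·z/height = 124°·2.25/18 = 15.5000° = 0.270526 rad
cos θ = 0.963630, sin θ = 0.267238 (intermediates below are computed at full precision and shown rounded to 5 d.p.)
v1: (-4.5,-2) → rotate → (-3.80186,-3.12983) → ×s → (-3.70206,-3.04768) → (-3.70,-3.05)
v2: (-3,-2.5) → rotate → (-2.22280,-3.21079) → ×s → (-2.16445,-3.12651) → (-2.16,-3.13)
v3: (4,-3.5) → rotate → (4.78986,-2.30375) → ×s → (4.66412,-2.24328) → (4.66,-2.24)
v4: (5,-1) → rotate → (5.08539,0.37256) → ×s → (4.95190,0.36278) → (4.95,0.36)
v5: (-4.5,3) → rotate → (-5.13805,1.68832) → ×s → (-5.00318,1.64400) → (-5.00,1.64)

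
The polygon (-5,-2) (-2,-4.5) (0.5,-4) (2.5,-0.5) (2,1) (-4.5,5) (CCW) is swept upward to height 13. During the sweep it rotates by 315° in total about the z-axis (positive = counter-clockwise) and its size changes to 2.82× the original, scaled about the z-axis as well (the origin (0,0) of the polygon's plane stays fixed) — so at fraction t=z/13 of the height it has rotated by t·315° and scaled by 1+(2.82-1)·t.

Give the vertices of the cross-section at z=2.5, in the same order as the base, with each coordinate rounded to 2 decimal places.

Cross-section at z=2.5: (-0.96,-7.21) (3.97,-5.34) (5.04,-2.06) (2.25,2.61) (0.15,3.01) (-8.86,-1.98)

t = z/height = 2.5/13 = 0.192308
s = 1 + (scale-1)·z/height = 1 + (2.82-1)·2.5/13 = 1.350000
θ = twist·z/height = 315°·2.5/13 = 60.5769° = 1.057267 rad
cos θ = 0.491255, sin θ = 0.871016 (intermediates below are computed at full precision and shown rounded to 5 d.p.)
v1: (-5,-2) → rotate → (-0.71424,-5.33759) → ×s → (-0.96423,-7.20575) → (-0.96,-7.21)
v2: (-2,-4.5) → rotate → (2.93706,-3.95268) → ×s → (3.96503,-5.33612) → (3.97,-5.34)
v3: (0.5,-4) → rotate → (3.72969,-1.52951) → ×s → (5.03508,-2.06484) → (5.04,-2.06)
v4: (2.5,-0.5) → rotate → (1.66364,1.93191) → ×s → (2.24592,2.60808) → (2.25,2.61)
v5: (2,1) → rotate → (0.11149,2.23329) → ×s → (0.15052,3.01494) → (0.15,3.01)
v6: (-4.5,5) → rotate → (-6.56573,-1.46330) → ×s → (-8.86373,-1.97545) → (-8.86,-1.98)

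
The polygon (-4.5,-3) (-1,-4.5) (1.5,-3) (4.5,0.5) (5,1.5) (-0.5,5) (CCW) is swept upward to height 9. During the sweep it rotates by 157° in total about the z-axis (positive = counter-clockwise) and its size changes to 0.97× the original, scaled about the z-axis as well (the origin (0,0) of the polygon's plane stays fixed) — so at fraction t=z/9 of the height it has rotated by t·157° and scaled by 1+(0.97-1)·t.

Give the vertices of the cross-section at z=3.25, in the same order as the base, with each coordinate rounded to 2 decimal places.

t = z/height = 3.25/9 = 0.361111
s = 1 + (scale-1)·z/height = 1 + (0.97-1)·3.25/9 = 0.989167
θ = twist·z/height = 157°·3.25/9 = 56.6944° = 0.989505 rad
cos θ = 0.549104, sin θ = 0.835754 (intermediates below are computed at full precision and shown rounded to 5 d.p.)
v1: (-4.5,-3) → rotate → (0.03630,-5.40821) → ×s → (0.03590,-5.34962) → (0.04,-5.35)
v2: (-1,-4.5) → rotate → (3.21179,-3.30672) → ×s → (3.17700,-3.27090) → (3.18,-3.27)
v3: (1.5,-3) → rotate → (3.33092,-0.39368) → ×s → (3.29483,-0.38942) → (3.29,-0.39)
v4: (4.5,0.5) → rotate → (2.05309,4.03545) → ×s → (2.03085,3.99173) → (2.03,3.99)
v5: (5,1.5) → rotate → (1.49189,5.00243) → ×s → (1.47573,4.94823) → (1.48,4.95)
v6: (-0.5,5) → rotate → (-4.45332,2.32764) → ×s → (-4.40508,2.30243) → (-4.41,2.30)

Cross-section at z=3.25: (0.04,-5.35) (3.18,-3.27) (3.29,-0.39) (2.03,3.99) (1.48,4.95) (-4.41,2.30)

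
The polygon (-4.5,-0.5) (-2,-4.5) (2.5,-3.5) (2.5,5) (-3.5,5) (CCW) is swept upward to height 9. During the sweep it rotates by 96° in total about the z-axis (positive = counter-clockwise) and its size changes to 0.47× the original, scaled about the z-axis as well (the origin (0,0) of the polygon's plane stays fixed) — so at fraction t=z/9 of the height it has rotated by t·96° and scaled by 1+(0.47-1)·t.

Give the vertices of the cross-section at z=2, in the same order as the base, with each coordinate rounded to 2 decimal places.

t = z/height = 2/9 = 0.222222
s = 1 + (scale-1)·z/height = 1 + (0.47-1)·2/9 = 0.882222
θ = twist·z/height = 96°·2/9 = 21.3333° = 0.372337 rad
cos θ = 0.931480, sin θ = 0.363793 (intermediates below are computed at full precision and shown rounded to 5 d.p.)
v1: (-4.5,-0.5) → rotate → (-4.00976,-2.10281) → ×s → (-3.53750,-1.85515) → (-3.54,-1.86)
v2: (-2,-4.5) → rotate → (-0.22589,-4.91925) → ×s → (-0.19929,-4.33987) → (-0.20,-4.34)
v3: (2.5,-3.5) → rotate → (3.60198,-2.35070) → ×s → (3.17774,-2.07384) → (3.18,-2.07)
v4: (2.5,5) → rotate → (0.50973,5.56688) → ×s → (0.44970,4.91123) → (0.45,4.91)
v5: (-3.5,5) → rotate → (-5.07915,3.38412) → ×s → (-4.48093,2.98555) → (-4.48,2.99)

Cross-section at z=2: (-3.54,-1.86) (-0.20,-4.34) (3.18,-2.07) (0.45,4.91) (-4.48,2.99)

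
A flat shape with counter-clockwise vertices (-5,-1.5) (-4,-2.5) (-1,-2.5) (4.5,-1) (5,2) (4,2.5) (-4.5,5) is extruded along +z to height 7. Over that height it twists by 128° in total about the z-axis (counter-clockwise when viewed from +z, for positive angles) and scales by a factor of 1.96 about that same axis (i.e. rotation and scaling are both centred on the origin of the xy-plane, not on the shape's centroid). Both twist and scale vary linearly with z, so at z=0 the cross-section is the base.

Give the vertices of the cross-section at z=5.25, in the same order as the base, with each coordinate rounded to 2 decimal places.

Cross-section at z=5.25: (3.46,-8.28) (5.00,-6.39) (4.46,-1.26) (0.90,7.88) (-4.32,8.19) (-5.00,6.39) (-7.74,-8.60)

t = z/height = 5.25/7 = 0.75
s = 1 + (scale-1)·z/height = 1 + (1.96-1)·5.25/7 = 1.720000
θ = twist·z/height = 128°·5.25/7 = 96.0000° = 1.675516 rad
cos θ = -0.104528, sin θ = 0.994522 (intermediates below are computed at full precision and shown rounded to 5 d.p.)
v1: (-5,-1.5) → rotate → (2.01443,-4.81582) → ×s → (3.46481,-8.28320) → (3.46,-8.28)
v2: (-4,-2.5) → rotate → (2.90442,-3.71677) → ×s → (4.99560,-6.39284) → (5.00,-6.39)
v3: (-1,-2.5) → rotate → (2.59083,-0.73320) → ×s → (4.45623,-1.26111) → (4.46,-1.26)
v4: (4.5,-1) → rotate → (0.52414,4.57988) → ×s → (0.90153,7.87739) → (0.90,7.88)
v5: (5,2) → rotate → (-2.51169,4.76355) → ×s → (-4.32010,8.19331) → (-4.32,8.19)
v6: (4,2.5) → rotate → (-2.90442,3.71677) → ×s → (-4.99560,6.39284) → (-5.00,6.39)
v7: (-4.5,5) → rotate → (-4.50223,-4.99799) → ×s → (-7.74384,-8.59654) → (-7.74,-8.60)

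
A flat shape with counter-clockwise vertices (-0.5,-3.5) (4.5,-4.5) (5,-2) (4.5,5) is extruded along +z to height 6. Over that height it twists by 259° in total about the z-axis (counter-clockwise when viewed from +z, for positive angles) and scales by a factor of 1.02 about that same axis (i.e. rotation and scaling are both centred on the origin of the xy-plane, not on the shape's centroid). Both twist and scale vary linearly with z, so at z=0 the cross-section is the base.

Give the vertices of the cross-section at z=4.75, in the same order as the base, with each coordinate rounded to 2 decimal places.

t = z/height = 4.75/6 = 0.791667
s = 1 + (scale-1)·z/height = 1 + (1.02-1)·4.75/6 = 1.015833
θ = twist·z/height = 259°·4.75/6 = 205.0417° = 3.578652 rad
cos θ = -0.906000, sin θ = -0.423277 (intermediates below are computed at full precision and shown rounded to 5 d.p.)
v1: (-0.5,-3.5) → rotate → (-1.02847,3.38264) → ×s → (-1.04475,3.43620) → (-1.04,3.44)
v2: (4.5,-4.5) → rotate → (-5.98175,2.17225) → ×s → (-6.07646,2.20665) → (-6.08,2.21)
v3: (5,-2) → rotate → (-5.37656,-0.30439) → ×s → (-5.46168,-0.30921) → (-5.46,-0.31)
v4: (4.5,5) → rotate → (-1.96061,-6.43475) → ×s → (-1.99166,-6.53663) → (-1.99,-6.54)

Cross-section at z=4.75: (-1.04,3.44) (-6.08,2.21) (-5.46,-0.31) (-1.99,-6.54)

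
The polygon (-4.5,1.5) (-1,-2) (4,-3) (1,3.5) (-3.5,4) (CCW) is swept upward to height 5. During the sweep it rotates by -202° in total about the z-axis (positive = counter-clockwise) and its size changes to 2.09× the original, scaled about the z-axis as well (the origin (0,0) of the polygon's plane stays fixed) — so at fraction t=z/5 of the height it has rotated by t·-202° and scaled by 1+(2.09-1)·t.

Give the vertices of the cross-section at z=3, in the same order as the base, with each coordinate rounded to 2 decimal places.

t = z/height = 3/5 = 0.6
s = 1 + (scale-1)·z/height = 1 + (2.09-1)·3/5 = 1.654000
θ = twist·z/height = -202°·3/5 = -121.2000° = -2.115339 rad
cos θ = -0.518027, sin θ = -0.855364 (intermediates below are computed at full precision and shown rounded to 5 d.p.)
v1: (-4.5,1.5) → rotate → (3.61417,3.07210) → ×s → (5.97783,5.08125) → (5.98,5.08)
v2: (-1,-2) → rotate → (-1.19270,1.89142) → ×s → (-1.97273,3.12841) → (-1.97,3.13)
v3: (4,-3) → rotate → (-4.63820,-1.86738) → ×s → (-7.67158,-3.08864) → (-7.67,-3.09)
v4: (1,3.5) → rotate → (2.47575,-2.66846) → ×s → (4.09489,-4.41363) → (4.09,-4.41)
v5: (-3.5,4) → rotate → (5.23455,0.92167) → ×s → (8.65795,1.52444) → (8.66,1.52)

Cross-section at z=3: (5.98,5.08) (-1.97,3.13) (-7.67,-3.09) (4.09,-4.41) (8.66,1.52)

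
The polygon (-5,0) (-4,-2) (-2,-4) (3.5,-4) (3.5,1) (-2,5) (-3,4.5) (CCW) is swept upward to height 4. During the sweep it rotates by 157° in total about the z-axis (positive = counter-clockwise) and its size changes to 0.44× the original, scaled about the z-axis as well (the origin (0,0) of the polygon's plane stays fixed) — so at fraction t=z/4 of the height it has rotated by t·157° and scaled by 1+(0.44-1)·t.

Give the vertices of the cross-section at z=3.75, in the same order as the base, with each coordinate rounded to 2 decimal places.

Cross-section at z=3.75: (2.00,-1.29) (2.11,-0.23) (1.83,1.08) (-0.37,2.50) (-1.65,0.50) (-0.49,-2.51) (0.04,-2.57)

t = z/height = 3.75/4 = 0.9375
s = 1 + (scale-1)·z/height = 1 + (0.44-1)·3.75/4 = 0.475000
θ = twist·z/height = 157°·3.75/4 = 147.1875° = 2.568906 rad
cos θ = -0.840448, sin θ = 0.541892 (intermediates below are computed at full precision and shown rounded to 5 d.p.)
v1: (-5,0) → rotate → (4.20224,-2.70946) → ×s → (1.99606,-1.28699) → (2.00,-1.29)
v2: (-4,-2) → rotate → (4.44558,-0.48667) → ×s → (2.11165,-0.23117) → (2.11,-0.23)
v3: (-2,-4) → rotate → (3.84846,2.27801) → ×s → (1.82802,1.08205) → (1.83,1.08)
v4: (3.5,-4) → rotate → (-0.77400,5.25841) → ×s → (-0.36765,2.49775) → (-0.37,2.50)
v5: (3.5,1) → rotate → (-3.48346,1.05617) → ×s → (-1.65464,0.50168) → (-1.65,0.50)
v6: (-2,5) → rotate → (-1.02856,-5.28603) → ×s → (-0.48857,-2.51086) → (-0.49,-2.51)
v7: (-3,4.5) → rotate → (0.08283,-5.40769) → ×s → (0.03935,-2.56865) → (0.04,-2.57)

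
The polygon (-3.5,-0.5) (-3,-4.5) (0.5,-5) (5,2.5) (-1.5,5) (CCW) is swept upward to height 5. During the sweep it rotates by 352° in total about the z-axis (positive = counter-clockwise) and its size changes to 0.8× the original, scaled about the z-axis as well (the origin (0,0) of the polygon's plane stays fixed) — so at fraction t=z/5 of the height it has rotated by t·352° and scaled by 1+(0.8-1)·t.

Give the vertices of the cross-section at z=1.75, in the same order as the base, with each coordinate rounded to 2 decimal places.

Cross-section at z=1.75: (2.17,-2.47) (5.03,-0.04) (3.64,2.94) (-4.49,2.62) (-3.13,-3.71)

t = z/height = 1.75/5 = 0.35
s = 1 + (scale-1)·z/height = 1 + (0.8-1)·1.75/5 = 0.930000
θ = twist·z/height = 352°·1.75/5 = 123.2000° = 2.150246 rad
cos θ = -0.547563, sin θ = 0.836764 (intermediates below are computed at full precision and shown rounded to 5 d.p.)
v1: (-3.5,-0.5) → rotate → (2.33485,-2.65489) → ×s → (2.17141,-2.46905) → (2.17,-2.47)
v2: (-3,-4.5) → rotate → (5.40813,-0.04626) → ×s → (5.02956,-0.04302) → (5.03,-0.04)
v3: (0.5,-5) → rotate → (3.91004,3.15620) → ×s → (3.63634,2.93526) → (3.64,2.94)
v4: (5,2.5) → rotate → (-4.82973,2.81491) → ×s → (-4.49165,2.61787) → (-4.49,2.62)
v5: (-1.5,5) → rotate → (-3.36248,-3.99296) → ×s → (-3.12710,-3.71346) → (-3.13,-3.71)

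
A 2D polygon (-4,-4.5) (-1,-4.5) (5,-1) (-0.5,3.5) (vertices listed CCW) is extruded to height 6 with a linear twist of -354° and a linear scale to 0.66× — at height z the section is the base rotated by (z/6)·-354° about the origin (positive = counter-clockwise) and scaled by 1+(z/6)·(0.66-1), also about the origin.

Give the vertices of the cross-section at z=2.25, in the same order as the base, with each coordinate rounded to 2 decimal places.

t = z/height = 2.25/6 = 0.375
s = 1 + (scale-1)·z/height = 1 + (0.66-1)·2.25/6 = 0.872500
θ = twist·z/height = -354°·2.25/6 = -132.7500° = -2.316925 rad
cos θ = -0.678801, sin θ = -0.734323 (intermediates below are computed at full precision and shown rounded to 5 d.p.)
v1: (-4,-4.5) → rotate → (-0.58925,5.99189) → ×s → (-0.51412,5.22793) → (-0.51,5.23)
v2: (-1,-4.5) → rotate → (-2.62565,3.78893) → ×s → (-2.29088,3.30584) → (-2.29,3.31)
v3: (5,-1) → rotate → (-4.12833,-2.99281) → ×s → (-3.60196,-2.61123) → (-3.60,-2.61)
v4: (-0.5,3.5) → rotate → (2.90953,-2.00864) → ×s → (2.53856,-1.75254) → (2.54,-1.75)

Cross-section at z=2.25: (-0.51,5.23) (-2.29,3.31) (-3.60,-2.61) (2.54,-1.75)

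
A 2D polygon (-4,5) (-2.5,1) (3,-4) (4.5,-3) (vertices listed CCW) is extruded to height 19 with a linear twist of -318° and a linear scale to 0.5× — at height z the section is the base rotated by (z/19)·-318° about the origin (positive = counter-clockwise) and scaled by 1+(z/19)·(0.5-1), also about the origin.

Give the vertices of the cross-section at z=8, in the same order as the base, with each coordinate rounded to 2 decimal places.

t = z/height = 8/19 = 0.421053
s = 1 + (scale-1)·z/height = 1 + (0.5-1)·8/19 = 0.789474
θ = twist·z/height = -318°·8/19 = -133.8947° = -2.336904 rad
cos θ = -0.693336, sin θ = -0.720615 (intermediates below are computed at full precision and shown rounded to 5 d.p.)
v1: (-4,5) → rotate → (6.37642,-0.58422) → ×s → (5.03401,-0.46123) → (5.03,-0.46)
v2: (-2.5,1) → rotate → (2.45395,1.10820) → ×s → (1.93733,0.87490) → (1.94,0.87)
v3: (3,-4) → rotate → (-4.96247,0.61150) → ×s → (-3.91774,0.48276) → (-3.92,0.48)
v4: (4.5,-3) → rotate → (-5.28185,-1.16276) → ×s → (-4.16989,-0.91797) → (-4.17,-0.92)

Cross-section at z=8: (5.03,-0.46) (1.94,0.87) (-3.92,0.48) (-4.17,-0.92)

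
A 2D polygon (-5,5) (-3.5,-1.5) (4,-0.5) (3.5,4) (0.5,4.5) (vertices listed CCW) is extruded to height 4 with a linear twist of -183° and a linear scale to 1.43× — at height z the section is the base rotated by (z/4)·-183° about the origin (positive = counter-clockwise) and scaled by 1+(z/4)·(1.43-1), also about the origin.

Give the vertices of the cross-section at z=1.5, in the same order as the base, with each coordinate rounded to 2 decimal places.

Cross-section at z=1.5: (3.29,7.52) (-3.10,3.15) (1.15,-4.54) (5.81,-2.09) (5.08,1.36)

t = z/height = 1.5/4 = 0.375
s = 1 + (scale-1)·z/height = 1 + (1.43-1)·1.5/4 = 1.161250
θ = twist·z/height = -183°·1.5/4 = -68.6250° = -1.197732 rad
cos θ = 0.364470, sin θ = -0.931215 (intermediates below are computed at full precision and shown rounded to 5 d.p.)
v1: (-5,5) → rotate → (2.83372,6.47843) → ×s → (3.29066,7.52307) → (3.29,7.52)
v2: (-3.5,-1.5) → rotate → (-2.67247,2.71255) → ×s → (-3.10340,3.14994) → (-3.10,3.15)
v3: (4,-0.5) → rotate → (0.99227,-3.90709) → ×s → (1.15228,-4.53711) → (1.15,-4.54)
v4: (3.5,4) → rotate → (5.00051,-1.80137) → ×s → (5.80684,-2.09184) → (5.81,-2.09)
v5: (0.5,4.5) → rotate → (4.37270,1.17451) → ×s → (5.07780,1.36390) → (5.08,1.36)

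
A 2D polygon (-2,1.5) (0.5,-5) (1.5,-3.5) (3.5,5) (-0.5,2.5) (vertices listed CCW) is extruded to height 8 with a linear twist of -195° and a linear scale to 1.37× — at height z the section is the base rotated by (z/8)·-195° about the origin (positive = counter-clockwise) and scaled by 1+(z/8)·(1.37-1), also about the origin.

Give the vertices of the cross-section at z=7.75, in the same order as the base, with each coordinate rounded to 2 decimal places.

t = z/height = 7.75/8 = 0.96875
s = 1 + (scale-1)·z/height = 1 + (1.37-1)·7.75/8 = 1.358438
θ = twist·z/height = -195°·7.75/8 = -188.9063° = -3.297036 rad
cos θ = -0.987943, sin θ = 0.154818 (intermediates below are computed at full precision and shown rounded to 5 d.p.)
v1: (-2,1.5) → rotate → (1.74366,-1.79155) → ×s → (2.36865,-2.43371) → (2.37,-2.43)
v2: (0.5,-5) → rotate → (0.28012,5.01712) → ×s → (0.38052,6.81545) → (0.38,6.82)
v3: (1.5,-3.5) → rotate → (-0.94005,3.69003) → ×s → (-1.27700,5.01267) → (-1.28,5.01)
v4: (3.5,5) → rotate → (-4.23189,-4.39785) → ×s → (-5.74876,-5.97421) → (-5.75,-5.97)
v5: (-0.5,2.5) → rotate → (0.10693,-2.54727) → ×s → (0.14525,-3.46030) → (0.15,-3.46)

Cross-section at z=7.75: (2.37,-2.43) (0.38,6.82) (-1.28,5.01) (-5.75,-5.97) (0.15,-3.46)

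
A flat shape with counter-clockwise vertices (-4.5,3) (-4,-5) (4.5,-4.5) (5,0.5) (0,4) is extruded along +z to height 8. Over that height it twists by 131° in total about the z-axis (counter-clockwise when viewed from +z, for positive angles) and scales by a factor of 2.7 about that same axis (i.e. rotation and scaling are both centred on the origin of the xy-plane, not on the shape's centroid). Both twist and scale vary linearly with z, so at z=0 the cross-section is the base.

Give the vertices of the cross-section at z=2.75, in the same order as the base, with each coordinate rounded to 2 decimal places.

Cross-section at z=2.75: (-8.40,-1.69) (1.13,-10.08) (10.08,0.01) (5.04,6.16) (-4.48,4.48)

t = z/height = 2.75/8 = 0.34375
s = 1 + (scale-1)·z/height = 1 + (2.7-1)·2.75/8 = 1.584375
θ = twist·z/height = 131°·2.75/8 = 45.0313° = 0.785944 rad
cos θ = 0.706721, sin θ = 0.707492 (intermediates below are computed at full precision and shown rounded to 5 d.p.)
v1: (-4.5,3) → rotate → (-5.30272,-1.06355) → ×s → (-8.40150,-1.68507) → (-8.40,-1.69)
v2: (-4,-5) → rotate → (0.71058,-6.36357) → ×s → (1.12582,-10.08229) → (1.13,-10.08)
v3: (4.5,-4.5) → rotate → (6.36396,0.00347) → ×s → (10.08290,0.00550) → (10.08,0.01)
v4: (5,0.5) → rotate → (3.17986,3.89082) → ×s → (5.03809,6.16452) → (5.04,6.16)
v5: (0,4) → rotate → (-2.82997,2.82688) → ×s → (-4.48373,4.47884) → (-4.48,4.48)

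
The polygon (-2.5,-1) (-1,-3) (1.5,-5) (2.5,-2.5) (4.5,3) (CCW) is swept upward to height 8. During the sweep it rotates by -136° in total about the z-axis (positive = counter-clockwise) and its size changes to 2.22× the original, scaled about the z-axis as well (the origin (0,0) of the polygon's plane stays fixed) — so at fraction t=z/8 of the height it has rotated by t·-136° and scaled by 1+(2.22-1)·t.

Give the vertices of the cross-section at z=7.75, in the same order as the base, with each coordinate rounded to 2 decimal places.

Cross-section at z=7.75: (2.00,5.52) (-3.43,5.99) (-10.32,4.82) (-7.70,-0.44) (-1.65,-11.68)

t = z/height = 7.75/8 = 0.96875
s = 1 + (scale-1)·z/height = 1 + (2.22-1)·7.75/8 = 2.181875
θ = twist·z/height = -136°·7.75/8 = -131.7500° = -2.299471 rad
cos θ = -0.665882, sin θ = -0.746057 (intermediates below are computed at full precision and shown rounded to 5 d.p.)
v1: (-2.5,-1) → rotate → (0.91865,2.53103) → ×s → (2.00437,5.52238) → (2.00,5.52)
v2: (-1,-3) → rotate → (-1.57229,2.74370) → ×s → (-3.43054,5.98642) → (-3.43,5.99)
v3: (1.5,-5) → rotate → (-4.72911,2.21032) → ×s → (-10.31833,4.82265) → (-10.32,4.82)
v4: (2.5,-2.5) → rotate → (-3.52985,-0.20044) → ×s → (-7.70169,-0.43733) → (-7.70,-0.44)
v5: (4.5,3) → rotate → (-0.75830,-5.35490) → ×s → (-1.65451,-11.68373) → (-1.65,-11.68)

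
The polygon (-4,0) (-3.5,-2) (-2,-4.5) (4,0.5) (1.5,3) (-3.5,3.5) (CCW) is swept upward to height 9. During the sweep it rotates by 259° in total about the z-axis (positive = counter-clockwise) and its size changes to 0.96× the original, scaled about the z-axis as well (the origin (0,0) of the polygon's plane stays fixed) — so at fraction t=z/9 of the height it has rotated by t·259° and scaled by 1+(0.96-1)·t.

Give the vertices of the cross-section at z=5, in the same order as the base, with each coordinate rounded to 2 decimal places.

t = z/height = 5/9 = 0.555556
s = 1 + (scale-1)·z/height = 1 + (0.96-1)·5/9 = 0.977778
θ = twist·z/height = 259°·5/9 = 143.8889° = 2.511335 rad
cos θ = -0.807876, sin θ = 0.589353 (intermediates below are computed at full precision and shown rounded to 5 d.p.)
v1: (-4,0) → rotate → (3.23150,-2.35741) → ×s → (3.15969,-2.30503) → (3.16,-2.31)
v2: (-3.5,-2) → rotate → (4.00627,-0.44698) → ×s → (3.91724,-0.43705) → (3.92,-0.44)
v3: (-2,-4.5) → rotate → (4.26784,2.45673) → ×s → (4.17300,2.40214) → (4.17,2.40)
v4: (4,0.5) → rotate → (-3.52618,1.95347) → ×s → (-3.44782,1.91006) → (-3.45,1.91)
v5: (1.5,3) → rotate → (-2.97987,-1.53960) → ×s → (-2.91365,-1.50538) → (-2.91,-1.51)
v6: (-3.5,3.5) → rotate → (0.76483,-4.89030) → ×s → (0.74783,-4.78163) → (0.75,-4.78)

Cross-section at z=5: (3.16,-2.31) (3.92,-0.44) (4.17,2.40) (-3.45,1.91) (-2.91,-1.51) (0.75,-4.78)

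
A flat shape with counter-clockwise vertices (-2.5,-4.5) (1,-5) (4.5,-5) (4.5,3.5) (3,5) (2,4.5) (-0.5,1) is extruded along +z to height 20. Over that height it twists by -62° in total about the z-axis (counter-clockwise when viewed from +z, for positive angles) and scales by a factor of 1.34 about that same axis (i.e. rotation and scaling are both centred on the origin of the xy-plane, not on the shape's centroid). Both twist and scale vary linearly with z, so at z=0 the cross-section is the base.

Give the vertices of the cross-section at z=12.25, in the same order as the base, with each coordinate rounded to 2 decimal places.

Cross-section at z=12.25: (-5.73,-2.43) (-2.76,-5.51) (0.57,-8.11) (6.89,-0.01) (6.57,2.53) (5.25,2.80) (0.27,1.32)

t = z/height = 12.25/20 = 0.6125
s = 1 + (scale-1)·z/height = 1 + (1.34-1)·12.25/20 = 1.208250
θ = twist·z/height = -62°·12.25/20 = -37.9750° = -0.662789 rad
cos θ = 0.788279, sin θ = -0.615318 (intermediates below are computed at full precision and shown rounded to 5 d.p.)
v1: (-2.5,-4.5) → rotate → (-4.73963,-2.00896) → ×s → (-5.72665,-2.42733) → (-5.73,-2.43)
v2: (1,-5) → rotate → (-2.28831,-4.55671) → ×s → (-2.76485,-5.50565) → (-2.76,-5.51)
v3: (4.5,-5) → rotate → (0.47067,-6.71033) → ×s → (0.56869,-8.10775) → (0.57,-8.11)
v4: (4.5,3.5) → rotate → (5.70087,-0.00995) → ×s → (6.88807,-0.01202) → (6.89,-0.01)
v5: (3,5) → rotate → (5.44143,2.09544) → ×s → (6.57460,2.53182) → (6.57,2.53)
v6: (2,4.5) → rotate → (4.34549,2.31662) → ×s → (5.25044,2.79906) → (5.25,2.80)
v7: (-0.5,1) → rotate → (0.22118,1.09594) → ×s → (0.26724,1.32417) → (0.27,1.32)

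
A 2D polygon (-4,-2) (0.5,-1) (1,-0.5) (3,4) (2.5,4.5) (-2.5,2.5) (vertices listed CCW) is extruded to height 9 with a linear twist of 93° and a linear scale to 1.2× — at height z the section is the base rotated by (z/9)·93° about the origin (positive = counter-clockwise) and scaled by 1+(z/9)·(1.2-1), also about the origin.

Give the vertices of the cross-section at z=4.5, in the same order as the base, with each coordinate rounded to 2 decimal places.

t = z/height = 4.5/9 = 0.5
s = 1 + (scale-1)·z/height = 1 + (1.2-1)·4.5/9 = 1.100000
θ = twist·z/height = 93°·4.5/9 = 46.5000° = 0.811578 rad
cos θ = 0.688355, sin θ = 0.725374 (intermediates below are computed at full precision and shown rounded to 5 d.p.)
v1: (-4,-2) → rotate → (-1.30267,-4.27821) → ×s → (-1.43294,-4.70603) → (-1.43,-4.71)
v2: (0.5,-1) → rotate → (1.06955,-0.32567) → ×s → (1.17651,-0.35823) → (1.18,-0.36)
v3: (1,-0.5) → rotate → (1.05104,0.38120) → ×s → (1.15615,0.41932) → (1.16,0.42)
v4: (3,4) → rotate → (-0.83643,4.92954) → ×s → (-0.92008,5.42250) → (-0.92,5.42)
v5: (2.5,4.5) → rotate → (-1.54330,4.91103) → ×s → (-1.69763,5.40213) → (-1.70,5.40)
v6: (-2.5,2.5) → rotate → (-3.53432,-0.09255) → ×s → (-3.88775,-0.10180) → (-3.89,-0.10)

Cross-section at z=4.5: (-1.43,-4.71) (1.18,-0.36) (1.16,0.42) (-0.92,5.42) (-1.70,5.40) (-3.89,-0.10)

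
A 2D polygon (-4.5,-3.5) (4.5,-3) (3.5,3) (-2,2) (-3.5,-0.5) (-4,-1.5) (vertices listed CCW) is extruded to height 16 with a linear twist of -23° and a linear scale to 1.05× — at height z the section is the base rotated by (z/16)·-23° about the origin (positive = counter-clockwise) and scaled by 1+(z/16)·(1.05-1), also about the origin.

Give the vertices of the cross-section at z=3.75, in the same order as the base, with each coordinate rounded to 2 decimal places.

Cross-section at z=3.75: (-4.87,-3.10) (4.25,-3.45) (3.81,2.69) (-1.82,2.20) (-3.57,-0.17) (-4.17,-1.13)

t = z/height = 3.75/16 = 0.234375
s = 1 + (scale-1)·z/height = 1 + (1.05-1)·3.75/16 = 1.011719
θ = twist·z/height = -23°·3.75/16 = -5.3906° = -0.094084 rad
cos θ = 0.995577, sin θ = -0.093945 (intermediates below are computed at full precision and shown rounded to 5 d.p.)
v1: (-4.5,-3.5) → rotate → (-4.80891,-3.06177) → ×s → (-4.86526,-3.09765) → (-4.87,-3.10)
v2: (4.5,-3) → rotate → (4.19826,-3.40949) → ×s → (4.24746,-3.44944) → (4.25,-3.45)
v3: (3.5,3) → rotate → (3.76636,2.65792) → ×s → (3.81049,2.68907) → (3.81,2.69)
v4: (-2,2) → rotate → (-1.80326,2.17905) → ×s → (-1.82440,2.20458) → (-1.82,2.20)
v5: (-3.5,-0.5) → rotate → (-3.53149,-0.16898) → ×s → (-3.57288,-0.17096) → (-3.57,-0.17)
v6: (-4,-1.5) → rotate → (-4.12323,-1.11758) → ×s → (-4.17155,-1.13068) → (-4.17,-1.13)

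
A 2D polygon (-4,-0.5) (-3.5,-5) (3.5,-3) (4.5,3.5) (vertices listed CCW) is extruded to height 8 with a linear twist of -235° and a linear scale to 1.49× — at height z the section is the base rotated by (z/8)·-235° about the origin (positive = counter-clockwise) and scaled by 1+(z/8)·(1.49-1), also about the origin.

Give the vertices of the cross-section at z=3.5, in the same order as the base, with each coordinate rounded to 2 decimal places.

Cross-section at z=3.5: (0.49,4.87) (-4.98,5.49) (-4.49,-3.34) (2.93,-6.27)

t = z/height = 3.5/8 = 0.4375
s = 1 + (scale-1)·z/height = 1 + (1.49-1)·3.5/8 = 1.214375
θ = twist·z/height = -235°·3.5/8 = -102.8125° = -1.794417 rad
cos θ = -0.221761, sin θ = -0.975101 (intermediates below are computed at full precision and shown rounded to 5 d.p.)
v1: (-4,-0.5) → rotate → (0.39949,4.01128) → ×s → (0.48514,4.87120) → (0.49,4.87)
v2: (-3.5,-5) → rotate → (-4.09934,4.52166) → ×s → (-4.97814,5.49099) → (-4.98,5.49)
v3: (3.5,-3) → rotate → (-3.70147,-2.74757) → ×s → (-4.49497,-3.33658) → (-4.49,-3.34)
v4: (4.5,3.5) → rotate → (2.41493,-5.16412) → ×s → (2.93263,-6.27118) → (2.93,-6.27)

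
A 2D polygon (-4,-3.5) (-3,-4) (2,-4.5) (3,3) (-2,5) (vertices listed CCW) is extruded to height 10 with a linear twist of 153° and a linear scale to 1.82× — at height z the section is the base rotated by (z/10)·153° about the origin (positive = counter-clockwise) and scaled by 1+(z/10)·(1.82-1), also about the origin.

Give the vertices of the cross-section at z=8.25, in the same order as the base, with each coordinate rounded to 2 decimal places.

Cross-section at z=8.25: (8.70,-1.94) (8.38,-0.09) (4.10,7.16) (-7.03,1.09) (-4.78,-7.66)

t = z/height = 8.25/10 = 0.825
s = 1 + (scale-1)·z/height = 1 + (1.82-1)·8.25/10 = 1.676500
θ = twist·z/height = 153°·8.25/10 = 126.2250° = 2.203042 rad
cos θ = -0.590958, sin θ = 0.806703 (intermediates below are computed at full precision and shown rounded to 5 d.p.)
v1: (-4,-3.5) → rotate → (5.18729,-1.15846) → ×s → (8.69649,-1.94216) → (8.70,-1.94)
v2: (-3,-4) → rotate → (4.99968,-0.05628) → ×s → (8.38197,-0.09435) → (8.38,-0.09)
v3: (2,-4.5) → rotate → (2.44825,4.27271) → ×s → (4.10448,7.16321) → (4.10,7.16)
v4: (3,3) → rotate → (-4.19298,0.64723) → ×s → (-7.02953,1.08509) → (-7.03,1.09)
v5: (-2,5) → rotate → (-2.85160,-4.56819) → ×s → (-4.78070,-7.65858) → (-4.78,-7.66)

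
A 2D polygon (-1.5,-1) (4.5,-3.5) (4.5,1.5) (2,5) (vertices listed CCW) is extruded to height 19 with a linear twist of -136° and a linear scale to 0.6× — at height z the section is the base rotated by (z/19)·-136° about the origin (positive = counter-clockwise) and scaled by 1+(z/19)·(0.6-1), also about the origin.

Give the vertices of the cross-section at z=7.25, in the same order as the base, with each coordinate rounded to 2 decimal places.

Cross-section at z=7.25: (-1.45,0.48) (0.02,-4.83) (3.35,-2.22) (4.38,1.28)

t = z/height = 7.25/19 = 0.381579
s = 1 + (scale-1)·z/height = 1 + (0.6-1)·7.25/19 = 0.847368
θ = twist·z/height = -136°·7.25/19 = -51.8947° = -0.905734 rad
cos θ = 0.617108, sin θ = -0.786878 (intermediates below are computed at full precision and shown rounded to 5 d.p.)
v1: (-1.5,-1) → rotate → (-1.71254,0.56321) → ×s → (-1.45115,0.47725) → (-1.45,0.48)
v2: (4.5,-3.5) → rotate → (0.02291,-5.70083) → ×s → (0.01942,-4.83070) → (0.02,-4.83)
v3: (4.5,1.5) → rotate → (3.95730,-2.61529) → ×s → (3.35329,-2.21611) → (3.35,-2.22)
v4: (2,5) → rotate → (5.16861,1.51178) → ×s → (4.37972,1.28104) → (4.38,1.28)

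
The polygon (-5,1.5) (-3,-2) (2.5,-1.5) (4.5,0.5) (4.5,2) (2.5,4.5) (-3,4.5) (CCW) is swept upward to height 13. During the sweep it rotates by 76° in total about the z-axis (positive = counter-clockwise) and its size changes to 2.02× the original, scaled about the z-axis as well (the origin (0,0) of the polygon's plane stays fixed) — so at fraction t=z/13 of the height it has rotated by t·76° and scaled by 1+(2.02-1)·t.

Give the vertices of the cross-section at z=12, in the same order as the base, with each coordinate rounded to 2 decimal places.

Cross-section at z=12: (-6.04,-8.14) (1.68,-6.80) (4.39,3.58) (2.05,8.55) (-0.69,9.54) (-6.57,7.53) (-10.20,-2.51)

t = z/height = 12/13 = 0.923077
s = 1 + (scale-1)·z/height = 1 + (2.02-1)·12/13 = 1.941538
θ = twist·z/height = 76°·12/13 = 70.1538° = 1.224416 rad
cos θ = 0.339496, sin θ = 0.940608 (intermediates below are computed at full precision and shown rounded to 5 d.p.)
v1: (-5,1.5) → rotate → (-3.10839,-4.19379) → ×s → (-6.03506,-8.14241) → (-6.04,-8.14)
v2: (-3,-2) → rotate → (0.86273,-3.50081) → ×s → (1.67502,-6.79697) → (1.68,-6.80)
v3: (2.5,-1.5) → rotate → (2.25965,1.84228) → ×s → (4.38720,3.57685) → (4.39,3.58)
v4: (4.5,0.5) → rotate → (1.05743,4.40248) → ×s → (2.05304,8.54759) → (2.05,8.55)
v5: (4.5,2) → rotate → (-0.35348,4.91173) → ×s → (-0.68630,9.53630) → (-0.69,9.54)
v6: (2.5,4.5) → rotate → (-3.38399,3.87925) → ×s → (-6.57016,7.53171) → (-6.57,7.53)
v7: (-3,4.5) → rotate → (-5.25122,-1.29409) → ×s → (-10.19545,-2.51253) → (-10.20,-2.51)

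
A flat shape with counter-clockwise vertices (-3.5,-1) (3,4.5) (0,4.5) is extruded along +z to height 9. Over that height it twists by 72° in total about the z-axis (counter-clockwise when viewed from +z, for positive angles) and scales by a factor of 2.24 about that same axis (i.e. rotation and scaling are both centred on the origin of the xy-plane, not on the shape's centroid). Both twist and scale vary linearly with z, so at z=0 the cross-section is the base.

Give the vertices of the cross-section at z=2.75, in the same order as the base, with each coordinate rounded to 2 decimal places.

Cross-section at z=2.75: (-3.96,-3.09) (1.51,7.30) (-2.32,5.75)

t = z/height = 2.75/9 = 0.305556
s = 1 + (scale-1)·z/height = 1 + (2.24-1)·2.75/9 = 1.378889
θ = twist·z/height = 72°·2.75/9 = 22.0000° = 0.383972 rad
cos θ = 0.927184, sin θ = 0.374607 (intermediates below are computed at full precision and shown rounded to 5 d.p.)
v1: (-3.5,-1) → rotate → (-2.87054,-2.23831) → ×s → (-3.95815,-3.08638) → (-3.96,-3.09)
v2: (3,4.5) → rotate → (1.09582,5.29615) → ×s → (1.51102,7.30280) → (1.51,7.30)
v3: (0,4.5) → rotate → (-1.68573,4.17233) → ×s → (-2.32443,5.75318) → (-2.32,5.75)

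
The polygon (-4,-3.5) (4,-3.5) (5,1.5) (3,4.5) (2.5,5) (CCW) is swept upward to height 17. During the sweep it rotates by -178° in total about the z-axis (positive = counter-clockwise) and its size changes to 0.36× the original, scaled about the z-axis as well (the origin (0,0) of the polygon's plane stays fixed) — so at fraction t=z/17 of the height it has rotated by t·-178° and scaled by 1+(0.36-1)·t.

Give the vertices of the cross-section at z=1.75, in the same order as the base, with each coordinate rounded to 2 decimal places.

t = z/height = 1.75/17 = 0.102941
s = 1 + (scale-1)·z/height = 1 + (0.36-1)·1.75/17 = 0.934118
θ = twist·z/height = -178°·1.75/17 = -18.3235° = -0.319806 rad
cos θ = 0.949296, sin θ = -0.314382 (intermediates below are computed at full precision and shown rounded to 5 d.p.)
v1: (-4,-3.5) → rotate → (-4.89752,-2.06501) → ×s → (-4.57486,-1.92896) → (-4.57,-1.93)
v2: (4,-3.5) → rotate → (2.69685,-4.58007) → ×s → (2.51917,-4.27832) → (2.52,-4.28)
v3: (5,1.5) → rotate → (5.21806,-0.14797) → ×s → (4.87428,-0.13822) → (4.87,-0.14)
v4: (3,4.5) → rotate → (4.26261,3.32869) → ×s → (3.98178,3.10939) → (3.98,3.11)
v5: (2.5,5) → rotate → (3.94515,3.96053) → ×s → (3.68524,3.69960) → (3.69,3.70)

Cross-section at z=1.75: (-4.57,-1.93) (2.52,-4.28) (4.87,-0.14) (3.98,3.11) (3.69,3.70)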